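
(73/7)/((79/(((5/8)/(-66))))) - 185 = -54017405/291984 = -185.00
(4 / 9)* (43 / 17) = 172 / 153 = 1.12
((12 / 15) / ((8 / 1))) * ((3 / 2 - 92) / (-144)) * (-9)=-181 / 320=-0.57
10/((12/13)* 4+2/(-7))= 91/31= 2.94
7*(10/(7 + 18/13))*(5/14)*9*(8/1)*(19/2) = 222300/109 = 2039.45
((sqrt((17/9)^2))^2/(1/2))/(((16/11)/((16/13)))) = 6358/1053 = 6.04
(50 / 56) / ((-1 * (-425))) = 1 / 476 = 0.00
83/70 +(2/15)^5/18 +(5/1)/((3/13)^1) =2186544599/95681250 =22.85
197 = 197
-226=-226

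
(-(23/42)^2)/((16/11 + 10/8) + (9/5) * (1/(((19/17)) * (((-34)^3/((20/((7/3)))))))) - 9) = 1389223/29165283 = 0.05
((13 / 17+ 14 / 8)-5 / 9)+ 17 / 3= 4667 / 612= 7.63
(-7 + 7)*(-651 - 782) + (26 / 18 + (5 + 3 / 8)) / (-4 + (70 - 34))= 491 / 2304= 0.21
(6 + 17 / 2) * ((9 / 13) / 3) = 87 / 26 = 3.35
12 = 12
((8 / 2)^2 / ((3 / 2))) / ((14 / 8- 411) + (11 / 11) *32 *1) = -128 / 4527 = -0.03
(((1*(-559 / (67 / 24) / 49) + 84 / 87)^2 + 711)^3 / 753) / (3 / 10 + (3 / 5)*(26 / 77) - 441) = -30672055392940473660478254477014712461090 / 27173419727290275461090302001321965593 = -1128.75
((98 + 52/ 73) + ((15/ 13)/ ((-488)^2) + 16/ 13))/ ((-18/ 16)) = -22587006919/ 254248488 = -88.84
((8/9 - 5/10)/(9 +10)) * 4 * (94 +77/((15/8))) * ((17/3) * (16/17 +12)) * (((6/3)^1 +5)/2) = 4368056/1539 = 2838.24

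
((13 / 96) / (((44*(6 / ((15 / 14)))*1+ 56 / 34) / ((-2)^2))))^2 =1221025 / 256052192256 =0.00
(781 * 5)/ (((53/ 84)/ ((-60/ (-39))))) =6560400/ 689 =9521.63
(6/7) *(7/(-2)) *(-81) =243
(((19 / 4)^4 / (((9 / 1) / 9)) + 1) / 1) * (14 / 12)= 914039 / 1536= 595.08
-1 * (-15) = 15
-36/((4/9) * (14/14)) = -81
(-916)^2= 839056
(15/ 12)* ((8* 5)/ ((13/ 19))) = 950/ 13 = 73.08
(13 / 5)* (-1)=-13 / 5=-2.60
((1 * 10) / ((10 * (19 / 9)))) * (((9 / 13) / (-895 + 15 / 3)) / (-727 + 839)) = -81 / 24620960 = -0.00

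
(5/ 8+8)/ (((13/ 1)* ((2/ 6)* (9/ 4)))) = 23/ 26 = 0.88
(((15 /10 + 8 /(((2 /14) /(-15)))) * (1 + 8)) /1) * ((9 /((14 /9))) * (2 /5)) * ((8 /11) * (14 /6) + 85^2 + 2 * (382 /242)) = -1069486946307 /8470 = -126267644.19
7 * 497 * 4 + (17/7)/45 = 4383557/315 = 13916.05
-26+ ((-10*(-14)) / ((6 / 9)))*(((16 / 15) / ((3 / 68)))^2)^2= 19617490897754 / 273375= 71760369.08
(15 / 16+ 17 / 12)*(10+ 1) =1243 / 48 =25.90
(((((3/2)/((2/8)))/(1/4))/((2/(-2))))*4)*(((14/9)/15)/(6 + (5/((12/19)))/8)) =-1.42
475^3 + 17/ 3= 321515642/ 3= 107171880.67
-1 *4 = -4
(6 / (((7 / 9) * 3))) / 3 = 6 / 7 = 0.86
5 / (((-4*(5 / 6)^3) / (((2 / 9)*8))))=-96 / 25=-3.84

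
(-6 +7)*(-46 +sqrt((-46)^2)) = 0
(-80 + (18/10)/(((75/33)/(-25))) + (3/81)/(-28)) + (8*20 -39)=80131/3780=21.20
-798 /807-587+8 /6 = -473431 /807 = -586.66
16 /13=1.23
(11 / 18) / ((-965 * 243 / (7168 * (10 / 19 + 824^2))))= -508591440896 / 40098645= -12683.51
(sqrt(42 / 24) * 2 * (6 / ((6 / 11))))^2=847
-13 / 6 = -2.17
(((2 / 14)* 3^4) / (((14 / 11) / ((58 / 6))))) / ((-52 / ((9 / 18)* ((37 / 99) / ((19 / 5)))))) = -16095 / 193648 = -0.08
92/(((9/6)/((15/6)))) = 460/3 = 153.33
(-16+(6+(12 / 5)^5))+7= 239457 / 3125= 76.63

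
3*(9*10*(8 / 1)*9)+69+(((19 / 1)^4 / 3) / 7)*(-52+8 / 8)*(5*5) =-55249862 / 7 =-7892837.43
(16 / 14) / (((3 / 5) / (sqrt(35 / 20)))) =20*sqrt(7) / 21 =2.52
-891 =-891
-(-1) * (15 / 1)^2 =225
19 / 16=1.19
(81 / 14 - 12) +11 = 67 / 14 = 4.79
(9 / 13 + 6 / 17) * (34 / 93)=154 / 403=0.38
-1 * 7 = -7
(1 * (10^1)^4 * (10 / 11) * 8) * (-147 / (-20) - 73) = -52520000 / 11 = -4774545.45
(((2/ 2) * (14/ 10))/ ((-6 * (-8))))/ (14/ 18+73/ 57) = 399/ 28160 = 0.01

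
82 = 82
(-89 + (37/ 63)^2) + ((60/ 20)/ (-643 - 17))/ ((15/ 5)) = -88.66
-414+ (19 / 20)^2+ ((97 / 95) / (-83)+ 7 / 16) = -32539211 / 78850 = -412.67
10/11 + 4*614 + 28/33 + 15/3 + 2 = 81337/33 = 2464.76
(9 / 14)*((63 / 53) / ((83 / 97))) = 7857 / 8798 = 0.89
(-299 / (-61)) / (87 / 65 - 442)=-19435 / 1747223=-0.01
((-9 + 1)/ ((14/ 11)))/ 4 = -11/ 7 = -1.57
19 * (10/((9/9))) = 190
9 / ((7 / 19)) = 171 / 7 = 24.43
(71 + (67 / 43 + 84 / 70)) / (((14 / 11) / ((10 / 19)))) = 174438 / 5719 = 30.50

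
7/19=0.37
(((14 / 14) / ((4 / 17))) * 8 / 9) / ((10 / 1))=17 / 45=0.38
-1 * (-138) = 138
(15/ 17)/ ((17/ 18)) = 0.93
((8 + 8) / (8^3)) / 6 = 1 / 192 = 0.01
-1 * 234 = -234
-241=-241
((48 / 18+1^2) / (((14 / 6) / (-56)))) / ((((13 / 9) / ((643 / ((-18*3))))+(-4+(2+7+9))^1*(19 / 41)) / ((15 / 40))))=-869979 / 167840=-5.18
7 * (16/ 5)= 112/ 5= 22.40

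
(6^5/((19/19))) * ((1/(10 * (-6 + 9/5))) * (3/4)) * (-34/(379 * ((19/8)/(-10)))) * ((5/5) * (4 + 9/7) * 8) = -782576640/352849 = -2217.88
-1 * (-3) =3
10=10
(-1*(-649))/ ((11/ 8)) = 472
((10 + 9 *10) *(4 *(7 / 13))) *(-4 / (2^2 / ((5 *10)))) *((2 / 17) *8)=-2240000 / 221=-10135.75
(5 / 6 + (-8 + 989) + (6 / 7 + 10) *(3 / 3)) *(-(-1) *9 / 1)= 125079 / 14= 8934.21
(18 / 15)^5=7776 / 3125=2.49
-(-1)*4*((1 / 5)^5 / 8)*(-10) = -1 / 625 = -0.00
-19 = -19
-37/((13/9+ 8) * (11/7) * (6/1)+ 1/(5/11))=-3885/9581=-0.41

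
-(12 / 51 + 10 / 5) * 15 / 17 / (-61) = 570 / 17629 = 0.03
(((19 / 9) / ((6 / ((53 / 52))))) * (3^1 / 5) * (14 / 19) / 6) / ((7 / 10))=53 / 1404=0.04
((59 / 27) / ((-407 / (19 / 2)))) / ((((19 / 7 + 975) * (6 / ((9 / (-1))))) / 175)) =23275 / 1699632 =0.01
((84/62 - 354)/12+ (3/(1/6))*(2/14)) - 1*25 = -11244/217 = -51.82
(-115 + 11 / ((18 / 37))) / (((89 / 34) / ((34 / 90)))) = -480607 / 36045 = -13.33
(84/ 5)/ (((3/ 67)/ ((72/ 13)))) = 135072/ 65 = 2078.03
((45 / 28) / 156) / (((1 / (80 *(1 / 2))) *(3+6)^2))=25 / 4914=0.01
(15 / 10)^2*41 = 369 / 4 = 92.25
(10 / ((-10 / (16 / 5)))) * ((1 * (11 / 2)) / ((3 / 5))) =-88 / 3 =-29.33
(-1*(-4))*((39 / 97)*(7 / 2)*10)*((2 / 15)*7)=5096 / 97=52.54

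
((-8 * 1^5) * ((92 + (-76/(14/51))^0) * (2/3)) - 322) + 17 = -801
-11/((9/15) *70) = -11/42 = -0.26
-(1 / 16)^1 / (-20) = 1 / 320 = 0.00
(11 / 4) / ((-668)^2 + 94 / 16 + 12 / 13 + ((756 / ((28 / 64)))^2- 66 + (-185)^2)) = 286 / 360502875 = 0.00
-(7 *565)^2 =-15642025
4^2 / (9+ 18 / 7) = 112 / 81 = 1.38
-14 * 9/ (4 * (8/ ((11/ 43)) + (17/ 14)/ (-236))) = -1144836/ 1136389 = -1.01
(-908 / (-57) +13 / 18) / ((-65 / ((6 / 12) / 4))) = -1139 / 35568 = -0.03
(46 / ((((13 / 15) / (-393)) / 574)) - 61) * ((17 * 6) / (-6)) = 2646090341 / 13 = 203545410.85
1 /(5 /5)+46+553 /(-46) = 1609 /46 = 34.98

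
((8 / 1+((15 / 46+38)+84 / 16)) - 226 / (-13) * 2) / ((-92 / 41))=-38.48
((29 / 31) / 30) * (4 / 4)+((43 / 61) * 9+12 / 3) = 588599 / 56730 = 10.38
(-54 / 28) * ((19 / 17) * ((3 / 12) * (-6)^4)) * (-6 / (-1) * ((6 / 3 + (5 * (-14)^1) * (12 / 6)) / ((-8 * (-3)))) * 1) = 2867157 / 119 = 24093.76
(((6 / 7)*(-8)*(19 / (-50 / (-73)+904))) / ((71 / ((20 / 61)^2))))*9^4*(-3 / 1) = 9706780800 / 2261739151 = 4.29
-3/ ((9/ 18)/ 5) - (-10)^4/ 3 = -3363.33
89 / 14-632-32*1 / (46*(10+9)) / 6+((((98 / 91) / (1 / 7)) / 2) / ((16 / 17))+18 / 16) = -1184456885 / 1908816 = -620.52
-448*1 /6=-224 /3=-74.67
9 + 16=25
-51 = -51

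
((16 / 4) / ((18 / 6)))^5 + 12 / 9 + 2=1834 / 243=7.55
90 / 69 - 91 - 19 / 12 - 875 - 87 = -1053.28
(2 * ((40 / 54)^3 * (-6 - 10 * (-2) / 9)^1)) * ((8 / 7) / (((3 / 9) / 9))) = -4352000 / 45927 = -94.76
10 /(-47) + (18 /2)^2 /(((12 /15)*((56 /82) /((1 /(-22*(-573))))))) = -4446095 /22119328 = -0.20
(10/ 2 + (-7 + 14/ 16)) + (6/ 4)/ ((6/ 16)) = 23/ 8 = 2.88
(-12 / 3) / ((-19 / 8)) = 32 / 19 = 1.68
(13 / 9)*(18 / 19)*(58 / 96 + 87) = 54665 / 456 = 119.88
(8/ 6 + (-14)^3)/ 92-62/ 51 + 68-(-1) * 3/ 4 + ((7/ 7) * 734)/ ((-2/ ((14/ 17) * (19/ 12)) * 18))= 235151/ 21114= 11.14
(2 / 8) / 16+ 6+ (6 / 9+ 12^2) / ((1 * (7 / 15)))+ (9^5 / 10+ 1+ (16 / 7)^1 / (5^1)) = 2787623 / 448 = 6222.37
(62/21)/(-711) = -62/14931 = -0.00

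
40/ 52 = 10/ 13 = 0.77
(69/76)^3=328509/438976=0.75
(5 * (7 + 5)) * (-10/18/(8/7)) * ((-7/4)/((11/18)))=3675/44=83.52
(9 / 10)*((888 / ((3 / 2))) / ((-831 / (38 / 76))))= -444 / 1385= -0.32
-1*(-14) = 14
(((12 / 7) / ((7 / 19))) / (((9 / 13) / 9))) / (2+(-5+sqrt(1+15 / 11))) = -41.36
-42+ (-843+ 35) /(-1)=766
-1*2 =-2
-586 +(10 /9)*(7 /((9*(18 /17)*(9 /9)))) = -426599 /729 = -585.18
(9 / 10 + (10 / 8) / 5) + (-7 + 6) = 3 / 20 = 0.15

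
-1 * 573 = -573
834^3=580093704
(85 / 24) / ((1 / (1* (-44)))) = -935 / 6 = -155.83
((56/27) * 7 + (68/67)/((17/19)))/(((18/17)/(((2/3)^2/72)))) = 0.09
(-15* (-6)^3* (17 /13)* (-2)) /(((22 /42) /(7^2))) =-113354640 /143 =-792689.79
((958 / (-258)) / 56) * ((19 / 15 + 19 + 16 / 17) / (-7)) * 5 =1.00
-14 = -14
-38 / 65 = -0.58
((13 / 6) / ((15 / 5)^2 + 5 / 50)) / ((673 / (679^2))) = 329315 / 2019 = 163.11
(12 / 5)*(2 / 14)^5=12 / 84035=0.00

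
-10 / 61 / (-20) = 1 / 122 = 0.01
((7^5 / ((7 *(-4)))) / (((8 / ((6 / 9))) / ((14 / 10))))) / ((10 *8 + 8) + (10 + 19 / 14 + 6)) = -117649 / 177000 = -0.66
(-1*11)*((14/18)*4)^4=-6761216/6561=-1030.52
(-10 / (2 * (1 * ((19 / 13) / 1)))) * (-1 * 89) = 5785 / 19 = 304.47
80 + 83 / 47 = 3843 / 47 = 81.77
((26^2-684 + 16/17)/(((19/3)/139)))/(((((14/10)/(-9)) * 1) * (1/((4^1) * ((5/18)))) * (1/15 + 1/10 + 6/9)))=3002400/2261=1327.91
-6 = -6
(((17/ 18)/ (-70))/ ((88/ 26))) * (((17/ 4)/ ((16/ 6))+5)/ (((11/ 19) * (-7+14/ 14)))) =885989/ 117089280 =0.01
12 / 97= 0.12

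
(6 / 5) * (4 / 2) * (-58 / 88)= -87 / 55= -1.58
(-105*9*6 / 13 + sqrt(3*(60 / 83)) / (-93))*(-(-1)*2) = -11340 / 13 -4*sqrt(415) / 2573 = -872.34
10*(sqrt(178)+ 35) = 10*sqrt(178)+ 350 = 483.42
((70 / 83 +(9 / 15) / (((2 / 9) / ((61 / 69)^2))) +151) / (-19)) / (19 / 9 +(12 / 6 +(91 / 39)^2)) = -608367591 / 717440380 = -0.85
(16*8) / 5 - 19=33 / 5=6.60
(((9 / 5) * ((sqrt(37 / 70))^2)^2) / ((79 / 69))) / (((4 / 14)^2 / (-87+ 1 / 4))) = -295001703 / 632000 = -466.77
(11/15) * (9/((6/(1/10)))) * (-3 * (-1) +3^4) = 231/25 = 9.24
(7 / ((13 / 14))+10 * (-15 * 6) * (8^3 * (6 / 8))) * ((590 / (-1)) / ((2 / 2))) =2650694180 / 13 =203899552.31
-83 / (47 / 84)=-6972 / 47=-148.34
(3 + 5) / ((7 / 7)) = 8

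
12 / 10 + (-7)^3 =-1709 / 5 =-341.80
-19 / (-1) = 19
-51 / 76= -0.67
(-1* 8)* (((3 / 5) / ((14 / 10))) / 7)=-24 / 49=-0.49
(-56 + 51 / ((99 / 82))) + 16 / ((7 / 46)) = 21110 / 231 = 91.39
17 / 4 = 4.25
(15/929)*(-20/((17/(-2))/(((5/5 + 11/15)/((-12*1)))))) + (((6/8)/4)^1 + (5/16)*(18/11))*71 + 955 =8377177367/8338704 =1004.61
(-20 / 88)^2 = 25 / 484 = 0.05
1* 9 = 9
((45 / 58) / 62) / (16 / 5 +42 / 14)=225 / 111476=0.00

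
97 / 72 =1.35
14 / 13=1.08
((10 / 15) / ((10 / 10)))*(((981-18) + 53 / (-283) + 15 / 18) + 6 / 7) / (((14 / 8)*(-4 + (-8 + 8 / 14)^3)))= -16049719 / 18081153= -0.89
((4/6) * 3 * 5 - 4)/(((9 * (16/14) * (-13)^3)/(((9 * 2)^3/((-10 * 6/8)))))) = 2268/10985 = 0.21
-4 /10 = -2 /5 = -0.40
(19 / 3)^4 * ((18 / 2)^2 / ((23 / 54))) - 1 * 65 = 7035839 / 23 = 305906.04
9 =9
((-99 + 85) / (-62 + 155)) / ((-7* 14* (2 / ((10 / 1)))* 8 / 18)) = 15 / 868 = 0.02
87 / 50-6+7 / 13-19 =-14769 / 650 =-22.72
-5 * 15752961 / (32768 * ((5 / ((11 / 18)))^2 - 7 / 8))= -9530541405 / 261951488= -36.38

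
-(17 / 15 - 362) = 360.87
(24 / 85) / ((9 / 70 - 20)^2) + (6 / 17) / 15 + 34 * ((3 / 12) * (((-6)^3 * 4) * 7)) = -8454806820718 / 164464885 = -51407.98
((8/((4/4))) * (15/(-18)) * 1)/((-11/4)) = 2.42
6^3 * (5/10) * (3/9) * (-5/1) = -180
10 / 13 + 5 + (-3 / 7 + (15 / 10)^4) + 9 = 28251 / 1456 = 19.40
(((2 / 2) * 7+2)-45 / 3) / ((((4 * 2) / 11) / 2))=-33 / 2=-16.50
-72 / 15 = -24 / 5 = -4.80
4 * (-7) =-28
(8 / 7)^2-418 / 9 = -19906 / 441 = -45.14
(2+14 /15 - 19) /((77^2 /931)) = -4579 /1815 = -2.52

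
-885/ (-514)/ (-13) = -885/ 6682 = -0.13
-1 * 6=-6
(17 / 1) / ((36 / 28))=119 / 9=13.22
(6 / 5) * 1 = 6 / 5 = 1.20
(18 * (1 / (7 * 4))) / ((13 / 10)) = 0.49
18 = 18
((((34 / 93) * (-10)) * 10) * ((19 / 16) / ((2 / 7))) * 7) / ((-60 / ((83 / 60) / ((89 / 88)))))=14450051 / 595944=24.25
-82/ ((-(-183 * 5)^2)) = 82/ 837225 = 0.00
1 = 1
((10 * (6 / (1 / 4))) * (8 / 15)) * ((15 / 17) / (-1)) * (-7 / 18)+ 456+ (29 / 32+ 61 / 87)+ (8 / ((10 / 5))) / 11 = 87096435 / 173536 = 501.89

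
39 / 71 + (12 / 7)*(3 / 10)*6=9033 / 2485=3.64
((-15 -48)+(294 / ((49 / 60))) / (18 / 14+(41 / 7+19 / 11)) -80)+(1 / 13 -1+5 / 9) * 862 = -419.22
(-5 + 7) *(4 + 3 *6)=44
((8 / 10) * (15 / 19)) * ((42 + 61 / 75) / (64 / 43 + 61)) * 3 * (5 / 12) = 7267 / 13435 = 0.54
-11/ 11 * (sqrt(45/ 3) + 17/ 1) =-17-sqrt(15) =-20.87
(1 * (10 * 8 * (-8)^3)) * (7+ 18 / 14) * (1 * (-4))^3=152043520 / 7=21720502.86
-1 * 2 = -2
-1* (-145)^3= 3048625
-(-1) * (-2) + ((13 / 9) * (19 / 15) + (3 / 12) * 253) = 34063 / 540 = 63.08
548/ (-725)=-548/ 725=-0.76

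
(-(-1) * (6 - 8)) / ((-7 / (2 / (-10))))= -2 / 35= -0.06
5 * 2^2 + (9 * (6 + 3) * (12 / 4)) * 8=1964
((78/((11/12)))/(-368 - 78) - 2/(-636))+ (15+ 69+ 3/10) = 164030453/1950135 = 84.11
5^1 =5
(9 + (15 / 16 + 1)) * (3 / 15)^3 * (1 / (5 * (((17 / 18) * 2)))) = 63 / 6800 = 0.01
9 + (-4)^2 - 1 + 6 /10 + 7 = 158 /5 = 31.60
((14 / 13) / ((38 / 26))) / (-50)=-7 / 475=-0.01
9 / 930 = 3 / 310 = 0.01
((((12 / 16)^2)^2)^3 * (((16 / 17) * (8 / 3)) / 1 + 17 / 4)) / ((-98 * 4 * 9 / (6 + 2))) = -3877551 / 7985954816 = -0.00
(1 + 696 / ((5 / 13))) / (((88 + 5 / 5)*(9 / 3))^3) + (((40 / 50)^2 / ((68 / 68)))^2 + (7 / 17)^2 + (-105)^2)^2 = 75490504351670700486474853 / 620997003094921875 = 121563395.60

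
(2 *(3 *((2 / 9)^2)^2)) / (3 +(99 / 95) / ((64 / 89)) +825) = 194560 / 11029152537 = 0.00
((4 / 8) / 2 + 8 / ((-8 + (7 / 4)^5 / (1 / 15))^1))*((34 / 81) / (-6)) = -1567859 / 79027812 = -0.02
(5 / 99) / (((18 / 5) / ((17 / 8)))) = 425 / 14256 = 0.03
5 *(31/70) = 31/14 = 2.21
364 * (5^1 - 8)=-1092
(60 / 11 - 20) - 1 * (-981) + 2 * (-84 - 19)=8365 / 11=760.45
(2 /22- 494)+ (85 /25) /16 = -434453 /880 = -493.70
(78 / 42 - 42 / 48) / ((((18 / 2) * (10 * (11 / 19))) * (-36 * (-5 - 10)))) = 19 / 544320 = 0.00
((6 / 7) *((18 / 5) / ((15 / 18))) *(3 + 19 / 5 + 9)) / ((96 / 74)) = 78921 / 1750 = 45.10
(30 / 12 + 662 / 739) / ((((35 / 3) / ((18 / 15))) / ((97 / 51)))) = 0.66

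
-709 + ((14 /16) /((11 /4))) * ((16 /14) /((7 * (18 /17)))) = -491303 /693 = -708.95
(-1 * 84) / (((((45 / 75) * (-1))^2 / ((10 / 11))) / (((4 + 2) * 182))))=-2548000 / 11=-231636.36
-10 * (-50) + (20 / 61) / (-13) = 396480 / 793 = 499.97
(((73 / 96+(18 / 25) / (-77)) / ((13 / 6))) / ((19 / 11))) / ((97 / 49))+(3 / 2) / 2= 8159279 / 9583600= 0.85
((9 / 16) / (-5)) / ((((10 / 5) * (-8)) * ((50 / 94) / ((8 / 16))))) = 423 / 64000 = 0.01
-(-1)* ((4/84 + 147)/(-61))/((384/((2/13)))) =-193/199836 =-0.00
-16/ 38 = -8/ 19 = -0.42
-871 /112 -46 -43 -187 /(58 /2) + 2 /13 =-4352079 /42224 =-103.07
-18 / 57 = -6 / 19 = -0.32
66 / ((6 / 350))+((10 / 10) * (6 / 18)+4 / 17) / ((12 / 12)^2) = 196379 / 51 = 3850.57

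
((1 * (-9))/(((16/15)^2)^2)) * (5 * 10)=-11390625/32768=-347.61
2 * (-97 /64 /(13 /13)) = -97 /32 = -3.03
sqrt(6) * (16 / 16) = 2.45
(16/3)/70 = 8/105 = 0.08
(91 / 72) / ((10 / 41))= 3731 / 720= 5.18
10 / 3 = 3.33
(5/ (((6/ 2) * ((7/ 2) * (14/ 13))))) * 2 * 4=520/ 147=3.54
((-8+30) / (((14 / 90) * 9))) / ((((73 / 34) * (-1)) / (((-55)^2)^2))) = -66973263.21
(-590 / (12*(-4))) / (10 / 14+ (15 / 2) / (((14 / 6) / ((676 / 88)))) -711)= -22715 / 1266978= -0.02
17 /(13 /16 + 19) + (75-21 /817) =19639742 /258989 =75.83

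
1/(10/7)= 7/10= 0.70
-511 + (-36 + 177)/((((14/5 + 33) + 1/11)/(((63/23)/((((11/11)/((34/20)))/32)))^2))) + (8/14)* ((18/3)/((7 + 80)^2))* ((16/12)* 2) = 12152578898627/140140035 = 86717.40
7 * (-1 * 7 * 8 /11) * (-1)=392 /11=35.64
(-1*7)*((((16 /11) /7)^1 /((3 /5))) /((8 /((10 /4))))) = -25 /33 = -0.76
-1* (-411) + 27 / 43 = 17700 / 43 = 411.63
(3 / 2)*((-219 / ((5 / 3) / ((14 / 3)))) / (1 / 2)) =-9198 / 5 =-1839.60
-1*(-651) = 651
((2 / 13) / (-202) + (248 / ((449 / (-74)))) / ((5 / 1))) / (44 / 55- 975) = 24098421 / 2871634727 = 0.01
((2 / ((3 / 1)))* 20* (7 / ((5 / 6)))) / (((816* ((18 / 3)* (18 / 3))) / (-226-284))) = -35 / 18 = -1.94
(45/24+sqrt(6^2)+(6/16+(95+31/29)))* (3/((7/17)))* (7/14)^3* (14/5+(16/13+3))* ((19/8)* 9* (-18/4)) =-434056492773/6755840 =-64249.08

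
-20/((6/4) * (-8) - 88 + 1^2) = 20/99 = 0.20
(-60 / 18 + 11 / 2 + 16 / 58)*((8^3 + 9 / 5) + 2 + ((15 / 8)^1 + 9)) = 1790695 / 1392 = 1286.42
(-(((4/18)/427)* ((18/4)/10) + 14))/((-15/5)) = 4.67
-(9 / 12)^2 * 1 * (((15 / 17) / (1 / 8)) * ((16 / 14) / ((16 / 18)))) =-1215 / 238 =-5.11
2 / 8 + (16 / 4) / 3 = 19 / 12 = 1.58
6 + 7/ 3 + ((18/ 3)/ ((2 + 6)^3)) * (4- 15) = 6301/ 768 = 8.20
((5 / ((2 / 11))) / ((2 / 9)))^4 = 234520510.25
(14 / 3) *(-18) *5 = -420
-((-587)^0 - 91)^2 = -8100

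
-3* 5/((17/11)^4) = -219615/83521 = -2.63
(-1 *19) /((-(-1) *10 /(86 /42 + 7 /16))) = -3173 /672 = -4.72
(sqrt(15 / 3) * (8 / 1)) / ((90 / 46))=184 * sqrt(5) / 45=9.14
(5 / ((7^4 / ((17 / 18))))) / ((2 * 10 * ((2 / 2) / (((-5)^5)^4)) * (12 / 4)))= 1621246337890625 / 518616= 3126101658.82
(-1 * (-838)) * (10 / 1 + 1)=9218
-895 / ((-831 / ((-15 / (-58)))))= 4475 / 16066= 0.28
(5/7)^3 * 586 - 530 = -108540/343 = -316.44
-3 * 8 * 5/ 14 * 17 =-145.71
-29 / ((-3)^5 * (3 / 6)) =58 / 243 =0.24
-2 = -2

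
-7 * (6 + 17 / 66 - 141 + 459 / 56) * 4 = 233857 / 66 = 3543.29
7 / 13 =0.54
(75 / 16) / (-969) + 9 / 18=2559 / 5168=0.50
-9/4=-2.25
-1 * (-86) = 86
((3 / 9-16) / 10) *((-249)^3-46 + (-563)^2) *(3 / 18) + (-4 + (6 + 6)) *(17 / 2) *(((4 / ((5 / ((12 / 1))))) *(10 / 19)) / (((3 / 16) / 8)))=3963005.60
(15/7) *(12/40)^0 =15/7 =2.14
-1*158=-158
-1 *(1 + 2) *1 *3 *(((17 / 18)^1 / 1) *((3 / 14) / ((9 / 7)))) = -17 / 12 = -1.42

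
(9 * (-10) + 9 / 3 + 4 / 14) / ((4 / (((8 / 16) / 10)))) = -607 / 560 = -1.08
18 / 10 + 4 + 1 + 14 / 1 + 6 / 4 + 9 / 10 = 116 / 5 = 23.20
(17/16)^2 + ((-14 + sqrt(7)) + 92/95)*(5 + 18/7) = -16604999/170240 + 53*sqrt(7)/7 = -77.51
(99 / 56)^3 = 970299 / 175616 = 5.53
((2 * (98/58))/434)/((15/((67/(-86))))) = -0.00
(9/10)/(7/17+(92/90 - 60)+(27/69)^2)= -0.02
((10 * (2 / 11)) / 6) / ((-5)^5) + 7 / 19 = 144337 / 391875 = 0.37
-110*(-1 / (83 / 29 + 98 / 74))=59015 / 2246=26.28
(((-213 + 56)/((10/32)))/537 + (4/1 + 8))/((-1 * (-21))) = 4244/8055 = 0.53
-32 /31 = -1.03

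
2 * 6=12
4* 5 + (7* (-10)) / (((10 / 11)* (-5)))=177 / 5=35.40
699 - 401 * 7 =-2108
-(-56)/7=8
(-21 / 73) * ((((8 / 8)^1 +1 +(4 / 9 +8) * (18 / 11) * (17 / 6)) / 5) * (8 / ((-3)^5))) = 0.08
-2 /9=-0.22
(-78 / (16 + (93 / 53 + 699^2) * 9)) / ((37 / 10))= -20670 / 4311690697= -0.00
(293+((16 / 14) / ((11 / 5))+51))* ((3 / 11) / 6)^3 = 3316 / 102487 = 0.03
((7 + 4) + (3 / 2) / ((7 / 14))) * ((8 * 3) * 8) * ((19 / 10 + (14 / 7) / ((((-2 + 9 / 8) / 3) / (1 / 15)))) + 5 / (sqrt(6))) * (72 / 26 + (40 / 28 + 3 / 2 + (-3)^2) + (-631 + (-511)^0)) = -17917600 * sqrt(6) / 13 - 217161312 / 91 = -5762463.23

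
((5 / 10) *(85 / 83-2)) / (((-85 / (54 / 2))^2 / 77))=-4546773 / 1199350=-3.79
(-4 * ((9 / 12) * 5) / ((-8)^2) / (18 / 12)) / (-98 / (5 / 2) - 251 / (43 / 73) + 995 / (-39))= 41925 / 131699264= 0.00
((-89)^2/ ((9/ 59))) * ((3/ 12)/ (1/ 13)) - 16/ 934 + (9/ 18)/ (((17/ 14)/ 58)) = 168785.17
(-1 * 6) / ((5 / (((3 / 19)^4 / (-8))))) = 243 / 2606420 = 0.00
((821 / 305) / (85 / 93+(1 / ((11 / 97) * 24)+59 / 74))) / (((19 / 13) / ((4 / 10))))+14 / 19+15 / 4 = 27167933419 / 5611762100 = 4.84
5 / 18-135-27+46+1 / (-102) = -17707 / 153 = -115.73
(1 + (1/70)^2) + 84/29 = 553729/142100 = 3.90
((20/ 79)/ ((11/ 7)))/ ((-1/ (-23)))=3220/ 869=3.71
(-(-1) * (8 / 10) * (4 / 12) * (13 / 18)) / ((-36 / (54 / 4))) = -13 / 180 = -0.07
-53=-53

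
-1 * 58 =-58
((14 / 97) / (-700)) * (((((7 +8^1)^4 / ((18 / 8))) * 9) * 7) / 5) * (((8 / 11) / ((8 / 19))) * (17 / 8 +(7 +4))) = -5655825 / 4268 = -1325.17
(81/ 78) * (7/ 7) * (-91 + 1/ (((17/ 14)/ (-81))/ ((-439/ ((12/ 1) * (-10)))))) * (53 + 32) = -3075597/ 104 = -29573.05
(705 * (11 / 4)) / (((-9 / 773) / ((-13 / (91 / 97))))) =193825885 / 84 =2307451.01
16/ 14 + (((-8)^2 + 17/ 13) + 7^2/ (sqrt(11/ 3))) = 49 *sqrt(33)/ 11 + 6047/ 91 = 92.04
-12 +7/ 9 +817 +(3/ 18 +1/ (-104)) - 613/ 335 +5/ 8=804.73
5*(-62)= -310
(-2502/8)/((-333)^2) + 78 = 3844013/49284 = 78.00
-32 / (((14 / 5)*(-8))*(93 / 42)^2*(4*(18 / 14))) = 490 / 8649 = 0.06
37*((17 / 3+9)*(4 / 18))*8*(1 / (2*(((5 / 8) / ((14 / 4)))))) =364672 / 135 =2701.27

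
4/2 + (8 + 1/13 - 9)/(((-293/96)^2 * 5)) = 11049778/5580185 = 1.98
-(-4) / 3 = 4 / 3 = 1.33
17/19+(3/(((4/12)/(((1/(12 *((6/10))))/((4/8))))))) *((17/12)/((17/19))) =2213/456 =4.85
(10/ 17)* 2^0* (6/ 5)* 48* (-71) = -40896/ 17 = -2405.65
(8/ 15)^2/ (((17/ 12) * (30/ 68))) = 512/ 1125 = 0.46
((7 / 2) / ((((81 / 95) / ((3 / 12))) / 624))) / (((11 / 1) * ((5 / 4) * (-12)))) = -3.88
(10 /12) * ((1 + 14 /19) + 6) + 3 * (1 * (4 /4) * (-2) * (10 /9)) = -25 /114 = -0.22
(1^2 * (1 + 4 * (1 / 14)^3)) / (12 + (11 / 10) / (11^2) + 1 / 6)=113355 / 1378174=0.08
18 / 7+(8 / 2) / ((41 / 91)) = 3286 / 287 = 11.45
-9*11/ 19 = -99/ 19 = -5.21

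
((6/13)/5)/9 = 2/195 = 0.01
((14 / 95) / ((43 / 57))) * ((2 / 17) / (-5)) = -84 / 18275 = -0.00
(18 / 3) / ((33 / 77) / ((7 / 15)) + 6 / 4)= 196 / 79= 2.48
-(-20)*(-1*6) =-120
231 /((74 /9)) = 2079 /74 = 28.09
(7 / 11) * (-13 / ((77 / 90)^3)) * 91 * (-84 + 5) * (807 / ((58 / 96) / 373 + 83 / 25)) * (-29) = -101953686695281200000 / 152373264659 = -669104825.73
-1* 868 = -868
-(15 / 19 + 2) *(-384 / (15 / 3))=20352 / 95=214.23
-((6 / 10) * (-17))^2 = -2601 / 25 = -104.04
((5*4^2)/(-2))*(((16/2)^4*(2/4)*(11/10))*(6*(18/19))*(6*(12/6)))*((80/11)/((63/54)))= -5096079360/133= -38316386.17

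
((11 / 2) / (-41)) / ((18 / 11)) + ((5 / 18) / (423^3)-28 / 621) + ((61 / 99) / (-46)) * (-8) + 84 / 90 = 129083542470403 / 141318163564380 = 0.91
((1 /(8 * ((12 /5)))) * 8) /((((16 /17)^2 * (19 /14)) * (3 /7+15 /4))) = 70805 /853632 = 0.08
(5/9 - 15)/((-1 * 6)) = 65/27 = 2.41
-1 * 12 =-12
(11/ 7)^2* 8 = 968/ 49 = 19.76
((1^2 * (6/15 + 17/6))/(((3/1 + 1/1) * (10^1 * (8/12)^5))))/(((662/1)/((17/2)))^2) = 2270673/22438092800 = 0.00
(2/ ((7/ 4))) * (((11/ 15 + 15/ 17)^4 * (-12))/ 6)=-461008408576/ 29597754375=-15.58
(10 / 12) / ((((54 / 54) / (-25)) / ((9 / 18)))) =-125 / 12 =-10.42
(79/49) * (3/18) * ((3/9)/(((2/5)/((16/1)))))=1580/441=3.58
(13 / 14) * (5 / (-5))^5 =-0.93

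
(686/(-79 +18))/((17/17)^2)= -686/61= -11.25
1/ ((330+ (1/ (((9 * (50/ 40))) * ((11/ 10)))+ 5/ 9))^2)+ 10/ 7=132278537/ 92594383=1.43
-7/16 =-0.44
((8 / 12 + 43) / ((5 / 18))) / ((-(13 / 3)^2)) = -7074 / 845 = -8.37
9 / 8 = 1.12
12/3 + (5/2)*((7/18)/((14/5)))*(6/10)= 101/24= 4.21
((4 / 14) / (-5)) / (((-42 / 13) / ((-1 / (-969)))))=13 / 712215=0.00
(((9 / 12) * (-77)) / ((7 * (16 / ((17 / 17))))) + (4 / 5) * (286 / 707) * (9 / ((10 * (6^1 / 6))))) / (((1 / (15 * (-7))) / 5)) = 761409 / 6464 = 117.79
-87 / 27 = -29 / 9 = -3.22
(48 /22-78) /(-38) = 417 /209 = 2.00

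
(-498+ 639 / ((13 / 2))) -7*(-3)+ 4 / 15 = -73793 / 195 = -378.43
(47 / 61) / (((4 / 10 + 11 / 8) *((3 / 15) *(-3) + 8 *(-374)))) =-9400 / 64804753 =-0.00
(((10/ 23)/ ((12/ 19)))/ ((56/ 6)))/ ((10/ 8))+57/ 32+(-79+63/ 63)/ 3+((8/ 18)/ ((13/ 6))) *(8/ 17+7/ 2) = -26580731/ 1138592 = -23.35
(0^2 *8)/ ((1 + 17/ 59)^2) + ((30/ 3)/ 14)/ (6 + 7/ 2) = 10/ 133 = 0.08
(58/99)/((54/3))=29/891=0.03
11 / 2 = 5.50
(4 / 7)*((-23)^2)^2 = 1119364 / 7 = 159909.14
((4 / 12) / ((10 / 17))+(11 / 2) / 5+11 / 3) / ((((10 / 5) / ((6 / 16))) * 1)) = 1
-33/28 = -1.18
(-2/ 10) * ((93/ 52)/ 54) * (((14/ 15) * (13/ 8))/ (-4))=217/ 86400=0.00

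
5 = 5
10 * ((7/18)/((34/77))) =2695/306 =8.81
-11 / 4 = -2.75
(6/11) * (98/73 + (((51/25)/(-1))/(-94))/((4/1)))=2774769/3774100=0.74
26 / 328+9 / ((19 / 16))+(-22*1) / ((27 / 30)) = -470753 / 28044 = -16.79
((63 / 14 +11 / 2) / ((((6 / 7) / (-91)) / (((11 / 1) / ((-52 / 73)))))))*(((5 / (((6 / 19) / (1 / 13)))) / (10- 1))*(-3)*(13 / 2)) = -18689825 / 432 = -43263.48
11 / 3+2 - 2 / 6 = 16 / 3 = 5.33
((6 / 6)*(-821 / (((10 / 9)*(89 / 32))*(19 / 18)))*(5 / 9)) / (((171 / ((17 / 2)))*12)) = -55828 / 96387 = -0.58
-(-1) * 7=7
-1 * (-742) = 742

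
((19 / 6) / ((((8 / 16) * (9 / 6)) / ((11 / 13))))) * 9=418 / 13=32.15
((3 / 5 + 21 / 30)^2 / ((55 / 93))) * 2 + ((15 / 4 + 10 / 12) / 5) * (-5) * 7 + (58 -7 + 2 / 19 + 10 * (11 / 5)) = 14652113 / 313500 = 46.74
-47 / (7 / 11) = -517 / 7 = -73.86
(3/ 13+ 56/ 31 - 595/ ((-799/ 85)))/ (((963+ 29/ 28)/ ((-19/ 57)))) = -11550112/ 511274413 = -0.02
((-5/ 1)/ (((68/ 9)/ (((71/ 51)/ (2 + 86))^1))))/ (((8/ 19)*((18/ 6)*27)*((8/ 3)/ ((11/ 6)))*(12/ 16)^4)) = -6745/ 10112688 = -0.00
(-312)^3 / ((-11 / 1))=30371328 / 11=2761029.82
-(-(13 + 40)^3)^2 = -22164361129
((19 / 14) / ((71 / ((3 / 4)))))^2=3249 / 15808576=0.00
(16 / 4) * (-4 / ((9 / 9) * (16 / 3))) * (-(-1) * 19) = -57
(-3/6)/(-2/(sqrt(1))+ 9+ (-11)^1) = 0.12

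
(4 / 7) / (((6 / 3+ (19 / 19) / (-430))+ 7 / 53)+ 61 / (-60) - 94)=-0.01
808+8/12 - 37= 2315/3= 771.67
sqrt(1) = 1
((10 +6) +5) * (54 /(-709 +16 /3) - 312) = -13834674 /2111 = -6553.61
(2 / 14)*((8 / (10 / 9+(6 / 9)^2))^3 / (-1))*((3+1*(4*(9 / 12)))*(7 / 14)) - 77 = -135.30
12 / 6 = 2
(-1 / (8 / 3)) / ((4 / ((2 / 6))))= -1 / 32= -0.03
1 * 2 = 2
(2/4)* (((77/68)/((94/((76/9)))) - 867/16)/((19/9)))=-12.81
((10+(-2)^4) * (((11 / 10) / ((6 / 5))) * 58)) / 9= 153.59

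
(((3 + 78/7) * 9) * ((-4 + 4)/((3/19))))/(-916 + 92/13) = 0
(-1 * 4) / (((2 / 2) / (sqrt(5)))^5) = -100 * sqrt(5) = -223.61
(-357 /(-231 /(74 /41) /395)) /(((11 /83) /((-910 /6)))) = -1260888.67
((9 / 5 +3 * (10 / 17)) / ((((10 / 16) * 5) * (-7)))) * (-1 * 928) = 151.23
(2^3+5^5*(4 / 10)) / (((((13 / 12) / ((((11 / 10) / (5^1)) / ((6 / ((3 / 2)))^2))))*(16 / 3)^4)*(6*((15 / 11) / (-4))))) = -2054943 / 212992000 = -0.01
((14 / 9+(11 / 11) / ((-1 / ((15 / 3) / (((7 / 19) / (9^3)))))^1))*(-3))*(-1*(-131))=81638807 / 21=3887562.24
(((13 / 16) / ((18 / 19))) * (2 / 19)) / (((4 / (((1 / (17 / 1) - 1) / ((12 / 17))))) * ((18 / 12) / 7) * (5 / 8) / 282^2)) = -804076 / 45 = -17868.36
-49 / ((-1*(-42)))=-7 / 6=-1.17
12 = 12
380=380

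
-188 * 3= -564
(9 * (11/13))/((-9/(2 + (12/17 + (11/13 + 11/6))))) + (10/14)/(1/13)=570613/120666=4.73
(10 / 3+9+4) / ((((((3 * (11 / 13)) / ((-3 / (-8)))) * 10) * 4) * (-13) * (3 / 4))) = -49 / 7920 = -0.01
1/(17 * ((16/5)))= 5/272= 0.02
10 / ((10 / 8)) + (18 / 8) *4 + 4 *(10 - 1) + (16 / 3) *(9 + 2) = 335 / 3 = 111.67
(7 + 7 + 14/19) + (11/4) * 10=1605/38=42.24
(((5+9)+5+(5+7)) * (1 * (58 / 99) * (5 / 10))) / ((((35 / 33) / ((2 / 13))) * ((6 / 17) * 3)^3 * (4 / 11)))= 48584657 / 15921360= 3.05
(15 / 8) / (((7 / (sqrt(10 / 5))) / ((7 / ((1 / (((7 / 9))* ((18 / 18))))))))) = 35* sqrt(2) / 24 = 2.06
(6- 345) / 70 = -339 / 70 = -4.84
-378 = -378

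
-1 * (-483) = 483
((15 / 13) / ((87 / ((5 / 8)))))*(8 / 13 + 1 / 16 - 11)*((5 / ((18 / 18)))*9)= -2415375 / 627328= -3.85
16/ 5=3.20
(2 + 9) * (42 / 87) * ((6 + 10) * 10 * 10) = 246400 / 29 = 8496.55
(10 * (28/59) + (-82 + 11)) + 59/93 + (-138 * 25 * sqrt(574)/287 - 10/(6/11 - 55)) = -3450 * sqrt(574)/287 - 215069974/3286713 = -353.44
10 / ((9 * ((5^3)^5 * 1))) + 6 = 329589843752 / 54931640625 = 6.00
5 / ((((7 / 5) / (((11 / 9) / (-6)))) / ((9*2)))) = -275 / 21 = -13.10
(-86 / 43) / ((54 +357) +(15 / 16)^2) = -512 / 105441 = -0.00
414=414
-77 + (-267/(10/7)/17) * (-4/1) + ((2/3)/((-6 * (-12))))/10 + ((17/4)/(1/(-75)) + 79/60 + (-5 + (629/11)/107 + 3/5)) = -354.32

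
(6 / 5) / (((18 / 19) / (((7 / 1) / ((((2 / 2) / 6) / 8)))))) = 2128 / 5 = 425.60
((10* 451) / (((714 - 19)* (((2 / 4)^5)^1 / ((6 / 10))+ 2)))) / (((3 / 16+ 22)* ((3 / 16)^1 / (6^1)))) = 4.56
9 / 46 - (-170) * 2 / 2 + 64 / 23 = 7957 / 46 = 172.98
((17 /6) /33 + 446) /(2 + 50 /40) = 176650 /1287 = 137.26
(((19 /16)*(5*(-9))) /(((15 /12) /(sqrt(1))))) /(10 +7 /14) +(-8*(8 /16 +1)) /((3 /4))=-281 /14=-20.07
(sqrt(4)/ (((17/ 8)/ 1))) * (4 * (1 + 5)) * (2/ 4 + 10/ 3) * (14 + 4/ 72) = 186208/ 153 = 1217.05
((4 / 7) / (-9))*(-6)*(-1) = -8 / 21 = -0.38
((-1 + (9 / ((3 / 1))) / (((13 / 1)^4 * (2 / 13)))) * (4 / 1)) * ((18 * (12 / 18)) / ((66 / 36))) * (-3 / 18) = 4.36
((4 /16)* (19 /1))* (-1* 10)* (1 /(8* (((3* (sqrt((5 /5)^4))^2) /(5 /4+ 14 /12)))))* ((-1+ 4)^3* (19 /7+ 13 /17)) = -1710855 /3808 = -449.28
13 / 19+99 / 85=2986 / 1615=1.85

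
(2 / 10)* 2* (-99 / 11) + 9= 27 / 5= 5.40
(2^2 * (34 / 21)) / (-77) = -136 / 1617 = -0.08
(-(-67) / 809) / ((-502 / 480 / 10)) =-0.79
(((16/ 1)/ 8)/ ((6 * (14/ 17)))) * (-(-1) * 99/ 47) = 561/ 658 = 0.85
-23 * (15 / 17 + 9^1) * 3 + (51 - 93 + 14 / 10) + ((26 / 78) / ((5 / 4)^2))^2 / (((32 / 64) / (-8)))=-69157007 / 95625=-723.21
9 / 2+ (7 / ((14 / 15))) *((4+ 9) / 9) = 46 / 3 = 15.33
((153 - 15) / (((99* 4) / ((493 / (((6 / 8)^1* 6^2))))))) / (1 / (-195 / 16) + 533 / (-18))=-737035 / 3439359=-0.21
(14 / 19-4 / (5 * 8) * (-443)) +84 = 24517 / 190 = 129.04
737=737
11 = 11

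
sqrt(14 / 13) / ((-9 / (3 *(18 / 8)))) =-3 *sqrt(182) / 52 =-0.78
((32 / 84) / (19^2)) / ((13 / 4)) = 32 / 98553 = 0.00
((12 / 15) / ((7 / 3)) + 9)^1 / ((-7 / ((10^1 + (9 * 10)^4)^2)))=-281525641157886540 / 49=-5745421248120133.47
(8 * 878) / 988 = 1756 / 247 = 7.11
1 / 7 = 0.14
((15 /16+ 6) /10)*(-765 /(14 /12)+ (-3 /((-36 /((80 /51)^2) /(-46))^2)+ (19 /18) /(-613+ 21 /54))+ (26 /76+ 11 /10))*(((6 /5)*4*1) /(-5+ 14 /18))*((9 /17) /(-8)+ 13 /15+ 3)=2050.00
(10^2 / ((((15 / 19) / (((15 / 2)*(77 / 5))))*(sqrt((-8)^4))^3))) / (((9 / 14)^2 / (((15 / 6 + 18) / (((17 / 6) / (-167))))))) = -2454204445 / 15040512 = -163.17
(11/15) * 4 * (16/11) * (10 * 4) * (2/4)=256/3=85.33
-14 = -14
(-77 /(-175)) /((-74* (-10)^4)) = -11 /18500000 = -0.00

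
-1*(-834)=834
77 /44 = 7 /4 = 1.75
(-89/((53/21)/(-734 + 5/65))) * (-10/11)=-178321290/7579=-23528.34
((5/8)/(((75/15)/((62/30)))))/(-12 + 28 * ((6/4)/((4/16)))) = 0.00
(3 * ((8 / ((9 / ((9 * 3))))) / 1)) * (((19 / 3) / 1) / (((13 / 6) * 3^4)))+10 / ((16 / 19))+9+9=30395 / 936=32.47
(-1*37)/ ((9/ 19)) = -703/ 9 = -78.11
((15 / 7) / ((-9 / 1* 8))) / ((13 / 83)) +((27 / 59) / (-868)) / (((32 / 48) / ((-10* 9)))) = -474725 / 3994536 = -0.12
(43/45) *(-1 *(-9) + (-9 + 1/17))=43/765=0.06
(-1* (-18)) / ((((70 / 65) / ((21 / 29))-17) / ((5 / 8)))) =-351 / 484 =-0.73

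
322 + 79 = 401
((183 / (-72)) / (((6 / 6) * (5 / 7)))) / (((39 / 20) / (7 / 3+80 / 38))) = -108031 / 13338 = -8.10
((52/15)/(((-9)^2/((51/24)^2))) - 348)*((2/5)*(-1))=6761363/48600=139.12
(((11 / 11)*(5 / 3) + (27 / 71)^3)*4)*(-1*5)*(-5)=184860400 / 1073733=172.17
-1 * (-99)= 99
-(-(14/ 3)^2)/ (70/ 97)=1358/ 45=30.18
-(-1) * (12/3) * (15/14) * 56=240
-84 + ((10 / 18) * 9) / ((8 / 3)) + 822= 5919 / 8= 739.88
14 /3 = 4.67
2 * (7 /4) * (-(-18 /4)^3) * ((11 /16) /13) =56133 /3328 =16.87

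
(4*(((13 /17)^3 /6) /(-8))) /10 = -2197 /589560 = -0.00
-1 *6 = -6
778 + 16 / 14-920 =-986 / 7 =-140.86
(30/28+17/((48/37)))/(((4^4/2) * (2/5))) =23815/86016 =0.28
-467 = -467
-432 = -432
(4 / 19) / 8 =1 / 38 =0.03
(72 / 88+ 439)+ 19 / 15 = 441.08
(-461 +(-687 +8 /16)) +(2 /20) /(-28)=-321301 /280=-1147.50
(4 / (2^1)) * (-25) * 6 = -300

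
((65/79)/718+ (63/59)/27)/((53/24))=1634236/88684847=0.02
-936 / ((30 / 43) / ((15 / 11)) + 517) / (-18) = 2236 / 22253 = 0.10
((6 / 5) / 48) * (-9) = -9 / 40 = -0.22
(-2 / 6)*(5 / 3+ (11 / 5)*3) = -124 / 45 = -2.76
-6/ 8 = -3/ 4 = -0.75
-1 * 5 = -5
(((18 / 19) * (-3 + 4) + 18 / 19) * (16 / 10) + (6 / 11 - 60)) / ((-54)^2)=-9827 / 507870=-0.02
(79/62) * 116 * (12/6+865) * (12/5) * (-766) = -36516084048/155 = -235587639.02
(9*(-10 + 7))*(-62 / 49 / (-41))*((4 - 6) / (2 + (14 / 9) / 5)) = 37665 / 52234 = 0.72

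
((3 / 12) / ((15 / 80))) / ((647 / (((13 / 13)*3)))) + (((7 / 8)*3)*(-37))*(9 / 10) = -4524151 / 51760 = -87.41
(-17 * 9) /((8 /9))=-1377 /8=-172.12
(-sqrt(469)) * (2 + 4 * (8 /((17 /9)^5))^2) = -4924604607554 * sqrt(469) /2015993900449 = -52.90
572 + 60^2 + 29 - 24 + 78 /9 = 4185.67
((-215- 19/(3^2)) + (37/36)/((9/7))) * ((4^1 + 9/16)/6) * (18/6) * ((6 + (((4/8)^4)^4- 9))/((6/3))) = 1005881716435/1358954496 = 740.19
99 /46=2.15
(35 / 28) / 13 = 5 / 52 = 0.10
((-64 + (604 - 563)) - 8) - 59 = -90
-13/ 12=-1.08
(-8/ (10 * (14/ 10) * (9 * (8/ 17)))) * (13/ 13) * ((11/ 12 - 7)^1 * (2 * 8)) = 13.13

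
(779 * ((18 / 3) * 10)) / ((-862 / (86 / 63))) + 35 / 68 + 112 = 23693281 / 615468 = 38.50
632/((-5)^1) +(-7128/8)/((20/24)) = -5978/5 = -1195.60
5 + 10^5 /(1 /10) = 1000005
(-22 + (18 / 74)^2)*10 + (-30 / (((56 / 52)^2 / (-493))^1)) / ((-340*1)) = -137873447 / 536648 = -256.92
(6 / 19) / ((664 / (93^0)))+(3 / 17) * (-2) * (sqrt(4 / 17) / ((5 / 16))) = 3 / 6308 -192 * sqrt(17) / 1445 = -0.55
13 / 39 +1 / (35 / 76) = 2.50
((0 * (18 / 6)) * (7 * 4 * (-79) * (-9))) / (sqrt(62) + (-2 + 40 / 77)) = 0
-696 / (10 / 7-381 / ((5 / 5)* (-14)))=-9744 / 401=-24.30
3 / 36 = 1 / 12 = 0.08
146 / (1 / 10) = 1460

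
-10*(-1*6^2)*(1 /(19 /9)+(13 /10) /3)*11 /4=17061 /19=897.95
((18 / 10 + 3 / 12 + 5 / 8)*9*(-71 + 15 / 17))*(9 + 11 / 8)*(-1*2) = 35027.71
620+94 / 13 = 8154 / 13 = 627.23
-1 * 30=-30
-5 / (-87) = 0.06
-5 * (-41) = 205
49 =49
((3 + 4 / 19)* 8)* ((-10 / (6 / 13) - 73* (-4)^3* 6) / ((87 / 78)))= 1066185328 / 1653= 645000.20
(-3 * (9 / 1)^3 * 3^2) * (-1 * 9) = 177147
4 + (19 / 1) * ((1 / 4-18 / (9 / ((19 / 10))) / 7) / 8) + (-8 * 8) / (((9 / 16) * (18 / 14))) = -7728379 / 90720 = -85.19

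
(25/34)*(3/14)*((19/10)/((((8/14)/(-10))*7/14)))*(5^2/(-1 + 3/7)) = 249375/544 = 458.41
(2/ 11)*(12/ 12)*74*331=48988/ 11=4453.45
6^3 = 216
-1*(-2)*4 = 8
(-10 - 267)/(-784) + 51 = 40261/784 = 51.35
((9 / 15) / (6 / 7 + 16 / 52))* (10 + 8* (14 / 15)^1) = 11921 / 1325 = 9.00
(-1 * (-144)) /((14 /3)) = 216 /7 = 30.86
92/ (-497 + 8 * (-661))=-92/ 5785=-0.02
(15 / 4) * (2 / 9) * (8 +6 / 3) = 25 / 3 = 8.33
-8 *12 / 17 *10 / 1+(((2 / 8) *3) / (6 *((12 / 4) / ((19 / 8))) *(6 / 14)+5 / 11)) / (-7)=-20811939 / 368356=-56.50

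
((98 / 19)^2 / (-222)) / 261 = -0.00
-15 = -15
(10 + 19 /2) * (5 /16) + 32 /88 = 2273 /352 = 6.46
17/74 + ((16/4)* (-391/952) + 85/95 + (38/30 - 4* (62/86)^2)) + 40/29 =192458774/3958034115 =0.05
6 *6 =36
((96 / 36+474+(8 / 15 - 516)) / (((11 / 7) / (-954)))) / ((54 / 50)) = 719740 / 33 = 21810.30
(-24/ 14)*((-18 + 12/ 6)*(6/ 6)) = 27.43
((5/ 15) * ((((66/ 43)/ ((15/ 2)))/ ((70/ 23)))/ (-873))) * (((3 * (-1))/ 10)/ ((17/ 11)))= 2783/ 558392625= 0.00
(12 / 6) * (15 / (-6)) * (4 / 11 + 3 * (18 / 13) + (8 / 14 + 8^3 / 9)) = -2791790 / 9009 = -309.89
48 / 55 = 0.87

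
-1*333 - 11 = -344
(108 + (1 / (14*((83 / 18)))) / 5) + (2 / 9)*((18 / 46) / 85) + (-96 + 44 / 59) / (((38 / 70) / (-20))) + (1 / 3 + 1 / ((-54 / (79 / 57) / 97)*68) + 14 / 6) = 2986841525723453 / 825094158840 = 3620.00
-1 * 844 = -844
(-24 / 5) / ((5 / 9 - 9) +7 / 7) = 216 / 335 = 0.64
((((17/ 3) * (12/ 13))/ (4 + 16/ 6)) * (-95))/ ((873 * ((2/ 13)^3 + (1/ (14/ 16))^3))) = -18723341/ 328133928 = -0.06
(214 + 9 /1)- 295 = -72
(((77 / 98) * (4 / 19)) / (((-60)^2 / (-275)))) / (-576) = 121 / 5515776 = 0.00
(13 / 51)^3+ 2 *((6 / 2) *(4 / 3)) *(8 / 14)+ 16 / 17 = 5134147 / 928557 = 5.53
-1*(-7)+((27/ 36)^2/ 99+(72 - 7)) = 12673/ 176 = 72.01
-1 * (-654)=654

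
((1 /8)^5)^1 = 1 /32768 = 0.00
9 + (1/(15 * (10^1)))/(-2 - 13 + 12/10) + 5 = 28979/2070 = 14.00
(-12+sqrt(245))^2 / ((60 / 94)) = 18283 / 30 - 1316*sqrt(5) / 5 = 20.90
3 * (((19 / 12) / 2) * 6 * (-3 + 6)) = 171 / 4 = 42.75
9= 9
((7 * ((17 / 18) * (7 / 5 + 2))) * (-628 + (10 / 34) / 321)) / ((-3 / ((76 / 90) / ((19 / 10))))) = 815623858 / 390015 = 2091.26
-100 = -100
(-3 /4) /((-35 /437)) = 9.36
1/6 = 0.17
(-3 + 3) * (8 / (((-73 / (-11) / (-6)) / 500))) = 0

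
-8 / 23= -0.35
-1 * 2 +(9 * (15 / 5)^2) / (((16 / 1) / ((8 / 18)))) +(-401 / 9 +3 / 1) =-1487 / 36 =-41.31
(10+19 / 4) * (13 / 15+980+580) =1381367 / 60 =23022.78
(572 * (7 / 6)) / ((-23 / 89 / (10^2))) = -17817800 / 69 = -258228.99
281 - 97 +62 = 246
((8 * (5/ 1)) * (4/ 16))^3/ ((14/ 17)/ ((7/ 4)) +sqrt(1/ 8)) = 1088000/ 223 -578000 * sqrt(2)/ 223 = 1213.38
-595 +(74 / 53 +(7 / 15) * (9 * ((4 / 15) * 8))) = -774653 / 1325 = -584.64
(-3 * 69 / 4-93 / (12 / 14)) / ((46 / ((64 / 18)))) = -2564 / 207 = -12.39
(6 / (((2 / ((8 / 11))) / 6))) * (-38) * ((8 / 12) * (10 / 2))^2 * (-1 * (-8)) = -486400 / 11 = -44218.18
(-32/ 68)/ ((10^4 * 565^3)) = -1/ 3832695156250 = -0.00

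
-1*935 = -935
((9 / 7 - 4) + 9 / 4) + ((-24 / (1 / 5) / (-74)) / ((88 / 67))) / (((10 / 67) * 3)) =6533 / 2849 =2.29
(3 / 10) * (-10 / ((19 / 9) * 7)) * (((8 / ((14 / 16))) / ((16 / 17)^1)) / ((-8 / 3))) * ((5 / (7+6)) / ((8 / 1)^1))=6885 / 193648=0.04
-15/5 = -3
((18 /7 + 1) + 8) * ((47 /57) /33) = 423 /1463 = 0.29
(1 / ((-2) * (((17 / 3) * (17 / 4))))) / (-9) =2 / 867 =0.00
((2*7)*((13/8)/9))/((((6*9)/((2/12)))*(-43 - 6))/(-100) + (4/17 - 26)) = 38675/2034828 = 0.02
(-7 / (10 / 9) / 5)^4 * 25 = 15752961 / 250000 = 63.01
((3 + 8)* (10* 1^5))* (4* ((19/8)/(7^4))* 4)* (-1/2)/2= -1045/2401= -0.44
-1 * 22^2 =-484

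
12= 12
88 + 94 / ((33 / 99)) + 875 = 1245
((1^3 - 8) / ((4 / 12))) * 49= -1029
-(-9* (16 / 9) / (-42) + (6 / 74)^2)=-11141 / 28749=-0.39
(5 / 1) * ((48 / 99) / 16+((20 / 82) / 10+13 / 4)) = 89425 / 5412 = 16.52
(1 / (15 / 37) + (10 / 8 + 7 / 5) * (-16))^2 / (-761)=-358801 / 171225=-2.10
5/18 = 0.28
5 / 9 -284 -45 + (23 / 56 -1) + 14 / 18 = -55147 / 168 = -328.26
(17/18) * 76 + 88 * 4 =3814/9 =423.78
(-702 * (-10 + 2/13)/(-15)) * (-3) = 6912/5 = 1382.40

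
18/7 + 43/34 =913/238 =3.84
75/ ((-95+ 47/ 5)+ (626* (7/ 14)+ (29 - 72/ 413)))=154875/ 529106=0.29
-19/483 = -0.04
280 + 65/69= 19385/69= 280.94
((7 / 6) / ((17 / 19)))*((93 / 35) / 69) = 589 / 11730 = 0.05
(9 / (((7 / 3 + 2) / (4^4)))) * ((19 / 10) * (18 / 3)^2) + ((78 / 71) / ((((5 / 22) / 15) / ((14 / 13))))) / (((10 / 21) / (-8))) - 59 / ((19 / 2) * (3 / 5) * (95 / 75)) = 58390097846 / 1666015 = 35047.76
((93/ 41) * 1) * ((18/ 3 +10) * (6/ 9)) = 992/ 41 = 24.20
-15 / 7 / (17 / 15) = -225 / 119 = -1.89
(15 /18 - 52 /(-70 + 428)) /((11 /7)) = 5173 /11814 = 0.44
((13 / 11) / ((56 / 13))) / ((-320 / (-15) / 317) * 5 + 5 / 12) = 53573 / 147070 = 0.36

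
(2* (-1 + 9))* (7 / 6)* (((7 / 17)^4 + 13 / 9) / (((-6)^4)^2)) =3875837 / 236727913392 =0.00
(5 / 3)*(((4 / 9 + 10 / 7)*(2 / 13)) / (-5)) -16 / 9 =-4604 / 2457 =-1.87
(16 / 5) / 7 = 16 / 35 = 0.46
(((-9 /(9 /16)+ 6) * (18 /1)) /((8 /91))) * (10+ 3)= -53235 /2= -26617.50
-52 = -52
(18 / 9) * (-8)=-16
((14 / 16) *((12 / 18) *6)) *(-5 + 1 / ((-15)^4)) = -885934 / 50625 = -17.50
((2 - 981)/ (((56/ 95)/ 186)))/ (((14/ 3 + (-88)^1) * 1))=5189679/ 1400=3706.91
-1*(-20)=20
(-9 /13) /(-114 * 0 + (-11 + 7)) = 9 /52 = 0.17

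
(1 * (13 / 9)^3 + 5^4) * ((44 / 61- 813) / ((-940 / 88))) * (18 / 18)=499061690116 / 10450215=47756.12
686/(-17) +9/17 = -677/17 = -39.82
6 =6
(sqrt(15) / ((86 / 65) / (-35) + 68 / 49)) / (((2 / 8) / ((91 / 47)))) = 2898350 * sqrt(15) / 505203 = 22.22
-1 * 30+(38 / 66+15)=-476 / 33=-14.42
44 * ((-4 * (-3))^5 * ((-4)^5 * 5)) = -56056872960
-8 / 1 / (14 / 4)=-16 / 7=-2.29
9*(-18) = -162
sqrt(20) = 2 * sqrt(5) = 4.47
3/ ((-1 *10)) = -0.30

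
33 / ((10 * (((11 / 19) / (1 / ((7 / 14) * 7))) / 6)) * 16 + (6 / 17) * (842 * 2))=31977 / 628288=0.05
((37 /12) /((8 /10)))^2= 34225 /2304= 14.85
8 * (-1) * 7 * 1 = -56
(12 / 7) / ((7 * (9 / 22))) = 0.60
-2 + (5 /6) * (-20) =-56 /3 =-18.67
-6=-6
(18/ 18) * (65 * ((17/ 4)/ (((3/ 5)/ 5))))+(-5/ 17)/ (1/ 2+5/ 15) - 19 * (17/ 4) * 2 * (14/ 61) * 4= 26797757/ 12444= 2153.47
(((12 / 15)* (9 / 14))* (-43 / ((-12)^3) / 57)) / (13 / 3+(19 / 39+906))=559 / 2267724480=0.00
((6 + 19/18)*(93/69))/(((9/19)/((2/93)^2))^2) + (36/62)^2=13641394364/40459961457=0.34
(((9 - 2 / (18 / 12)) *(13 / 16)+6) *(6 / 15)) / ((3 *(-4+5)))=587 / 360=1.63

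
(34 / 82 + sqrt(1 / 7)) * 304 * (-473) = -113969.34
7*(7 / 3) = 49 / 3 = 16.33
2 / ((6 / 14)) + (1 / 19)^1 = 4.72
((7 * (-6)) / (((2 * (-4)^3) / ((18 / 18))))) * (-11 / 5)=-231 / 320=-0.72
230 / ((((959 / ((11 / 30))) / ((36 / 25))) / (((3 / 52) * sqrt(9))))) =6831 / 311675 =0.02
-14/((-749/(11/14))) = 11/749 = 0.01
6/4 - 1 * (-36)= 75/2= 37.50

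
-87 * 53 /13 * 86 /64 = -198273 /416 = -476.62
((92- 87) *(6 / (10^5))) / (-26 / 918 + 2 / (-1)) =-1377 / 9310000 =-0.00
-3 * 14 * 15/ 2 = -315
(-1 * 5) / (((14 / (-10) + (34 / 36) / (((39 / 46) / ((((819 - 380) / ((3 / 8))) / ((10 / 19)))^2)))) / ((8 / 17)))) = -3159000 / 7399149349307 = -0.00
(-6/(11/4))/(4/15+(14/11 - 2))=90/19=4.74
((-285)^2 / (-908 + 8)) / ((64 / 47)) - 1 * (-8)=-14919 / 256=-58.28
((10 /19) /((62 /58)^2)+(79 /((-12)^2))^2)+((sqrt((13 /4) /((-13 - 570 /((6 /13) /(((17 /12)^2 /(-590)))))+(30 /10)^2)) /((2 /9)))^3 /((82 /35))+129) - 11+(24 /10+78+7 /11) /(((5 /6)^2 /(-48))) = -2854178196996179 /520600608000+105678027 * sqrt(5238610) /95630245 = -2953.19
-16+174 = 158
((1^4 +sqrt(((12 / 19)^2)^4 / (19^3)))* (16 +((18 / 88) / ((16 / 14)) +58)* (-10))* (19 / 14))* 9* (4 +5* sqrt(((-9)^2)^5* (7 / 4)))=-2704349215.80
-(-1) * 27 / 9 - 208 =-205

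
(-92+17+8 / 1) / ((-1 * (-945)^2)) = 0.00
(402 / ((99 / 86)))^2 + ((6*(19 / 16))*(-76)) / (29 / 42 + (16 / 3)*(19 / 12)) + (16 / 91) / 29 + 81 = 121970.83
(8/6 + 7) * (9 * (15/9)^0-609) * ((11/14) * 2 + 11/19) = -1430000/133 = -10751.88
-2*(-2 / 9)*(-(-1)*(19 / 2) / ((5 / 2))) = 76 / 45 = 1.69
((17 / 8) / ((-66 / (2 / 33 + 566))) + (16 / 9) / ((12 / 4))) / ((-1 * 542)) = 115213 / 3541428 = 0.03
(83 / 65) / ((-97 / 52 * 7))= -332 / 3395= -0.10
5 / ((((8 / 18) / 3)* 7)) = 135 / 28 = 4.82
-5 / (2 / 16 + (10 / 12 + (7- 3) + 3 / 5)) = -600 / 667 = -0.90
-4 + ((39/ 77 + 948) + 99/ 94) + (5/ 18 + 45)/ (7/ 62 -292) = 1114513591883/ 1178874774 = 945.40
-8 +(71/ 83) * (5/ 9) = -7.52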